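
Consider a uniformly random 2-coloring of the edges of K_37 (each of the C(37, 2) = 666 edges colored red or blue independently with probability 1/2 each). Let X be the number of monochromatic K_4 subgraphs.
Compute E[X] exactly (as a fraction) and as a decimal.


Let X = Σ_S X_S over the C(37, 4) = 66045 subsets S of size 4, where X_S = 1 if the K_4 on S is monochromatic.
For a fixed S, the K_4 on S has C(4, 2) = 6 edges. P[all 6 edges red] = (1/2)^6, and likewise for blue, so P[monochromatic] = 2·(1/2)^6 = 2^{1 − 6} = 1/32.
By linearity: E[X] = C(37, 4) · 2^{1 − 6} = 66045 · 1/32 = 66045/32.
Numerically: E[X] ≈ 2063.906250.

E[X] = C(37,4)·2^(1−C(4,2)) = 66045/32 ≈ 2063.906250.


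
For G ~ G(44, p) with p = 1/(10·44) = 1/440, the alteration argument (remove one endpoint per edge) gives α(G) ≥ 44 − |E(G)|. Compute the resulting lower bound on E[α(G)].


E[|E(G)|] = C(44, 2)·p = 946 · (1/440) = 43/20.
E[α(G)] ≥ n − E[|E(G)|] = 44 − 43/20 = 837/20.
Numerically: ≈ 41.850.
(This is only a lower bound; the true E[α(G)] may be larger.)

E[α(G)] ≥ 837/20 ≈ 41.850.


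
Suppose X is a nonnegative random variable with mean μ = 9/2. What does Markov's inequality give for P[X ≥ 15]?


μ = E[X] = 9/2, a = 15.
Markov: P[X ≥ 15] ≤ μ/a = (9/2)/15 = 3/10.
Numerically: ≈ 0.3000.
(Since a = 15 > μ = 4.5000, the bound 3/10 is < 1 and informative.)

P[X ≥ 15] ≤ 3/10 ≈ 0.3000.


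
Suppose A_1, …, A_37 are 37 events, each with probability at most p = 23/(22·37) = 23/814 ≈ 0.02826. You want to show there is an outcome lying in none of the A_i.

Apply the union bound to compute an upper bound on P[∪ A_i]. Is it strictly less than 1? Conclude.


Union bound: P[∪_{i=1}^{37} A_i] ≤ Σ_i P[A_i] ≤ 37·p = 37·(23/814) = 23/22.
Numerically: 23/22 ≈ 1.04545.
Is 23/22 < 1? NO.
Since the bound 23/22 is ≥ 1, the union bound is uninformative here; it does NOT by itself certify existence.

37·p = 23/22 ≈ 1.04545; existence NOT certified by the union bound.


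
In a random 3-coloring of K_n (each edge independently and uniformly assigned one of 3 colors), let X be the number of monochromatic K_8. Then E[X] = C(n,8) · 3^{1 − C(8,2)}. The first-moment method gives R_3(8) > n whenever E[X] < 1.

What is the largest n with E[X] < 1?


We need C(n, 8) · 3^{1 − 28} < 1, i.e. C(n, 8) < 3^{28 − 1} = 7625597484987.
Check values of n near the boundary:
  n = 152: C(152, 8) = 5859727868575; 5859727868575 < 7625597484987? YES
  n = 153: C(153, 8) = 6183023199255; 6183023199255 < 7625597484987? YES
  n = 154: C(154, 8) = 6521818990995; 6521818990995 < 7625597484987? YES
  n = 155: C(155, 8) = 6876747915675; 6876747915675 < 7625597484987? YES
  n = 156: C(156, 8) = 7248464019225; 7248464019225 < 7625597484987? YES
  n = 157: C(157, 8) = 7637643295425; 7637643295425 < 7625597484987? NO
  n = 158: C(158, 8) = 8044984271181; 8044984271181 < 7625597484987? NO
  n = 159: C(159, 8) = 8471208603429; 8471208603429 < 7625597484987? NO
The largest n with C(n, 8) < 7625597484987 is n = 156 (where E[X] = 805384891025/847288609443 ≈ 0.951). Hence R_3(8) > 156, i.e. R_3(8) ≥ 157.

Largest n = 156; hence R_3(8) > 156.


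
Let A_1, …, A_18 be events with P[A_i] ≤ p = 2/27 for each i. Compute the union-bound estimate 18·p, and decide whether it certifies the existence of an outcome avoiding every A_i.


Union bound: P[∪_{i=1}^{18} A_i] ≤ Σ_i P[A_i] ≤ 18·p = 18·(2/27) = 4/3.
Numerically: 4/3 ≈ 1.33333.
Is 4/3 < 1? NO.
Since the bound 4/3 is ≥ 1, the union bound is uninformative here; it does NOT by itself certify existence.

18·p = 4/3 ≈ 1.33333; existence NOT certified by the union bound.


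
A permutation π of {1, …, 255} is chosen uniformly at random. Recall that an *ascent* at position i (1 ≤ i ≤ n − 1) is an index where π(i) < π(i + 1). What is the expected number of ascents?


Write X = Σ X_I over i = 1, …, 254, with X_I the indicator of one ascent.
There are 254 indicators.
For each fixed i, the pair (π(i), π(i+1)) is a uniformly random ordered pair of distinct values from {1, …, 255}; by symmetry P[π(i) < π(i+1)] = 1/2.
By linearity: E[X] = 254 · (1/2) = (255 − 1) · (1/2) = 127 ≈ 127.000.

E[X] = 127 = 127.000.


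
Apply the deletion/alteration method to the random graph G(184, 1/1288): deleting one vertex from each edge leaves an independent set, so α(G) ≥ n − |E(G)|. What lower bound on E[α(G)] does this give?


E[|E(G)|] = C(184, 2)·p = 16836 · (1/1288) = 183/14.
E[α(G)] ≥ n − E[|E(G)|] = 184 − 183/14 = 2393/14.
Numerically: ≈ 170.929.
(This is only a lower bound; the true E[α(G)] may be larger.)

E[α(G)] ≥ 2393/14 ≈ 170.929.


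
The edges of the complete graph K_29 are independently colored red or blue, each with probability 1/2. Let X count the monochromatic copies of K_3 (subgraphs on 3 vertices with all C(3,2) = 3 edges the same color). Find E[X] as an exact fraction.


Let X = Σ_S X_S over the C(29, 3) = 3654 subsets S of size 3, where X_S = 1 if the K_3 on S is monochromatic.
For a fixed S, the K_3 on S has C(3, 2) = 3 edges. P[all 3 edges red] = (1/2)^3, and likewise for blue, so P[monochromatic] = 2·(1/2)^3 = 2^{1 − 3} = 1/4.
Summing: E[X] = C(29, 3) · 2^{1 − 3} = 3654 · 1/4 = 1827/2.
Numerically: E[X] ≈ 913.500.

E[X] = C(29,3)·2^(1−C(3,2)) = 1827/2 ≈ 913.500.


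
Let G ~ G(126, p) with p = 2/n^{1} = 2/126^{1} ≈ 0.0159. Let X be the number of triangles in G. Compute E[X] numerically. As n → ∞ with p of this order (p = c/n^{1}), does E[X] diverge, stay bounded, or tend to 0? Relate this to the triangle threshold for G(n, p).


Number of potential triangles: C(126, 3) = 325500.
Each occurs with probability p³ ≈ (0.0159)³ ≈ 3.99925e-06.
By linearity: E[X] = C(126, 3)·p³ ≈ 325500 · 3.99925e-06 ≈ 1.302.
Here α = 1, so p = 2/n is exactly at the triangle threshold p ~ 1/n. Asymptotically E[X] → c³/6 = 2³/6 = 4/3 ≈ 1.333, a bounded constant. In this regime the triangle count is asymptotically Poisson(c³/6).

E[X] ≈ 1.302; in regime p = Θ(1/n^{1}) E[X] stays bounded (at the triangle threshold p ~ 1/n).


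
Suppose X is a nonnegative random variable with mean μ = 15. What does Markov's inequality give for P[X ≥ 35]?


μ = E[X] = 15, a = 35.
Markov: P[X ≥ 35] ≤ μ/a = (15)/35 = 3/7.
Numerically: ≈ 0.4286.
(Since a = 35 > μ = 15.0000, the bound 3/7 is < 1 and informative.)

P[X ≥ 35] ≤ 3/7 ≈ 0.4286.


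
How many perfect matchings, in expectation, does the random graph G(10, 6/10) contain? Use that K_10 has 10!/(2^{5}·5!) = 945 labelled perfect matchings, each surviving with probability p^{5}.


K_10 has 10!/(2^{5}·5!) = 945 labelled perfect matchings.
For each such perfect matching H, let X_H = 1 if all 5 edges of H are present in G. Then P[X_H = 1] = p^{5} = (3/5)^{5} = 243/3125.
By linearity of expectation: E[X] = Σ_H E[X_H] = 945 · p^{5} = 945 · 243/3125 = 45927/625.
Numerically: E[X] ≈ 73.48.

E[X] = 945 · (3/5)^{5} = 45927/625 ≈ 73.48.


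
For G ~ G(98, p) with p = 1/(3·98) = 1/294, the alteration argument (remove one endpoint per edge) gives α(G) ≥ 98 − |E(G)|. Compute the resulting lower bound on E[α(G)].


E[|E(G)|] = C(98, 2)·p = 4753 · (1/294) = 97/6.
E[α(G)] ≥ n − E[|E(G)|] = 98 − 97/6 = 491/6.
Numerically: ≈ 81.8333.
(This is only a lower bound; the true E[α(G)] may be larger.)

E[α(G)] ≥ 491/6 ≈ 81.8333.


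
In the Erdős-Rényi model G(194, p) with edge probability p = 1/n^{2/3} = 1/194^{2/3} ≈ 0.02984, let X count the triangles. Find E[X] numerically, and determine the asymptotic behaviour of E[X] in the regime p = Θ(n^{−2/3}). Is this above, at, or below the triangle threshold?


Number of potential triangles: C(194, 3) = 1198144.
Each occurs with probability p³ ≈ (0.02984)³ ≈ 2.65703050e-05.
By linearity: E[X] = C(194, 3)·p³ ≈ 1198144 · 2.65703050e-05 ≈ 31.835052.
Since α = 2/3 < 1, p = c/n^{2/3} ≫ 1/n is above the triangle threshold p ~ 1/n. Asymptotically E[X] ~ (c³/6)·n^{3(1−α)} = (1³/6)·n^{1} → ∞; triangles are abundant w.h.p.

E[X] ≈ 31.835052; in regime p = Θ(1/n^{2/3}) E[X] diverges (above the triangle threshold p ~ 1/n).


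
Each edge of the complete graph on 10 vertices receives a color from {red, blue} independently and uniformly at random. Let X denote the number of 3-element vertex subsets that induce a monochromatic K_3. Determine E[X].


Let X = Σ_S X_S over the C(10, 3) = 120 subsets S of size 3, where X_S = 1 if the K_3 on S is monochromatic.
For a fixed S, the K_3 on S has C(3, 2) = 3 edges. P[all 3 edges red] = (1/2)^3, and likewise for blue, so P[monochromatic] = 2·(1/2)^3 = 2^{1 − 3} = 1/4.
By linearity: E[X] = C(10, 3) · 2^{1 − 3} = 120 · 1/4 = 30.
Numerically: E[X] ≈ 30.000000.

E[X] = C(10,3)·2^(1−C(3,2)) = 30 ≈ 30.000000.


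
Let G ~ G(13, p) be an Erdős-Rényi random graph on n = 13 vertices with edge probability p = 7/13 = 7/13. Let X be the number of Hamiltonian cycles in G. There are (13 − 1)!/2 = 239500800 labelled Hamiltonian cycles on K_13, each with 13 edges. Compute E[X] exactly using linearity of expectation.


K_13 has (13 − 1)!/2 = 239500800 labelled Hamiltonian cycles.
For each such Hamiltonian cycle H, let X_H = 1 if all 13 edges of H are present in G. Then P[X_H = 1] = p^{13} = (7/13)^{13} = 96889010407/302875106592253.
By linearity: E[X] = Σ_H E[X_H] = 239500800 · p^{13} = 239500800 · 96889010407/302875106592253 = 23204995503684825600/302875106592253.
Numerically: E[X] ≈ 7.662e+04.

E[X] = 239500800 · (7/13)^{13} = 23204995503684825600/302875106592253 ≈ 7.662e+04.


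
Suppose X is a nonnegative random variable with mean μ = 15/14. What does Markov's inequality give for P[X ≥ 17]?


μ = E[X] = 15/14, a = 17.
Markov: P[X ≥ 17] ≤ μ/a = (15/14)/17 = 15/238.
Numerically: ≈ 0.063025.
(Since a = 17 > μ = 1.071429, the bound 15/238 is < 1 and informative.)

P[X ≥ 17] ≤ 15/238 ≈ 0.063025.


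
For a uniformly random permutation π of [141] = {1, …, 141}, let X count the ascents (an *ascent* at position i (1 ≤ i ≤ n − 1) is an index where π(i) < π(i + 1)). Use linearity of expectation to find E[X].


Write X = Σ X_I over i = 1, …, 140, with X_I the indicator of one ascent.
There are 140 indicators.
For each fixed i, the pair (π(i), π(i+1)) is a uniformly random ordered pair of distinct values from {1, …, 141}; by symmetry P[π(i) < π(i+1)] = 1/2.
By linearity: E[X] = 140 · (1/2) = (141 − 1) · (1/2) = 70 ≈ 70.000.

E[X] = 70 = 70.000.


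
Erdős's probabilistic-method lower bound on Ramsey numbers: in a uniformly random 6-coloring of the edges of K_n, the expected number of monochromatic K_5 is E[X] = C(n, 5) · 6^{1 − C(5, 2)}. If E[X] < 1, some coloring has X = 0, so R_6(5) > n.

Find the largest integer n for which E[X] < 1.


We need C(n, 5) · 6^{1 − 10} < 1, i.e. C(n, 5) < 6^{10 − 1} = 10077696.
Check values of n near the boundary:
  n = 64: C(64, 5) = 7624512; 7624512 < 10077696? YES
  n = 65: C(65, 5) = 8259888; 8259888 < 10077696? YES
  n = 66: C(66, 5) = 8936928; 8936928 < 10077696? YES
  n = 67: C(67, 5) = 9657648; 9657648 < 10077696? YES
  n = 68: C(68, 5) = 10424128; 10424128 < 10077696? NO
  n = 69: C(69, 5) = 11238513; 11238513 < 10077696? NO
  n = 70: C(70, 5) = 12103014; 12103014 < 10077696? NO
The largest n with C(n, 5) < 10077696 is n = 67 (where E[X] = 67067/69984 ≈ 0.958319). Hence R_6(5) > 67, i.e. R_6(5) ≥ 68.

Largest n = 67; hence R_6(5) > 67.


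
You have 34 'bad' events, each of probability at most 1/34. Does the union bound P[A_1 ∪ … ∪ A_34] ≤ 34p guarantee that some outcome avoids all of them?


Union bound: P[∪_{i=1}^{34} A_i] ≤ Σ_i P[A_i] ≤ 34·p = 34·(1/34) = 1.
Numerically: 1 ≈ 1.000.
Is 1 < 1? NO.
Since the bound 1 is ≥ 1, the union bound is uninformative here; it does NOT by itself certify existence.

34·p = 1 ≈ 1.000; existence NOT certified by the union bound.


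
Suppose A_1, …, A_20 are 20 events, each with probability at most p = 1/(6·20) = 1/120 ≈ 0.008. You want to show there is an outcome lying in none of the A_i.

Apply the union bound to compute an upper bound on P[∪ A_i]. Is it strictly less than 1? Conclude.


Union bound: P[∪_{i=1}^{20} A_i] ≤ Σ_i P[A_i] ≤ 20·p = 20·(1/120) = 1/6.
Numerically: 1/6 ≈ 0.167.
Is 1/6 < 1? YES.
Since P[∪ A_i] ≤ 1/6 < 1, the complement has P[∩ A_i^c] ≥ 1 − 1/6 = 5/6 > 0, so some outcome avoids every A_i.

20·p = 1/6 ≈ 0.167; existence CERTIFIED by the union bound.


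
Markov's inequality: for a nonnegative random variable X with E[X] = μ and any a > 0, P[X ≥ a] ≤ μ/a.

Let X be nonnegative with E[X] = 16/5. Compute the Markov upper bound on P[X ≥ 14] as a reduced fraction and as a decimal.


μ = E[X] = 16/5, a = 14.
Markov: P[X ≥ 14] ≤ μ/a = (16/5)/14 = 8/35.
Numerically: ≈ 0.229.
(Since a = 14 > μ = 3.200, the bound 8/35 is < 1 and informative.)

P[X ≥ 14] ≤ 8/35 ≈ 0.229.


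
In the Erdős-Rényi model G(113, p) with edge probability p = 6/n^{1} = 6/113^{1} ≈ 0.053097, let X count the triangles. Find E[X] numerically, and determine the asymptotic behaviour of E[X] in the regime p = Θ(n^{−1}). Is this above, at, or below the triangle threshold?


Number of potential triangles: C(113, 3) = 234136.
Each occurs with probability p³ ≈ (0.053097)³ ≈ 1.4969884e-04.
By linearity: E[X] = C(113, 3)·p³ ≈ 234136 · 1.4969884e-04 ≈ 35.04989.
Here α = 1, so p = 6/n is exactly at the triangle threshold p ~ 1/n. Asymptotically E[X] → c³/6 = 6³/6 = 36 ≈ 36.00000, a bounded constant. In this regime the triangle count is asymptotically Poisson(c³/6).

E[X] ≈ 35.04989; in regime p = Θ(1/n^{1}) E[X] stays bounded (at the triangle threshold p ~ 1/n).


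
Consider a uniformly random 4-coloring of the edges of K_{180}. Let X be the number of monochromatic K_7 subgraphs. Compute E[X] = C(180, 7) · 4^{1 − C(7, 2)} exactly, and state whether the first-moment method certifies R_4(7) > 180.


E[X] = C(180, 7) · 4^{1 − 21} = 1079414463600 · 4^{−20} = 1079414463600/1099511627776.
As a reduced fraction: E[X] = 67463403975/68719476736 ≈ 0.9817.
Is E[X] < 1? YES.
Since E[X] < 1, there exists a 4-coloring of K_{180} with no monochromatic K_7; hence R_4(7) > 180.

E[X] = 67463403975/68719476736 ≈ 0.9817; E[X] < 1, so R_4(7) > 180.


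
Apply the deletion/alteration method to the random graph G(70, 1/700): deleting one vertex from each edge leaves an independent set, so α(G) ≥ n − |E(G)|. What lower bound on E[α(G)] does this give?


E[|E(G)|] = C(70, 2)·p = 2415 · (1/700) = 69/20.
E[α(G)] ≥ n − E[|E(G)|] = 70 − 69/20 = 1331/20.
Numerically: ≈ 66.550.
(This is only a lower bound; the true E[α(G)] may be larger.)

E[α(G)] ≥ 1331/20 ≈ 66.550.


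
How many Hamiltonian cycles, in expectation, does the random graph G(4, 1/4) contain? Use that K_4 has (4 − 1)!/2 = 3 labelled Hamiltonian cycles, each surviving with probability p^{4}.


K_4 has (4 − 1)!/2 = 3 labelled Hamiltonian cycles.
For each such Hamiltonian cycle H, let X_H = 1 if all 4 edges of H are present in G. Then P[X_H = 1] = p^{4} = (1/4)^{4} = 1/256.
Summing the indicators: E[X] = Σ_H E[X_H] = 3 · p^{4} = 3 · 1/256 = 3/256.
Numerically: E[X] ≈ 0.01172.

E[X] = 3 · (1/4)^{4} = 3/256 ≈ 0.01172.


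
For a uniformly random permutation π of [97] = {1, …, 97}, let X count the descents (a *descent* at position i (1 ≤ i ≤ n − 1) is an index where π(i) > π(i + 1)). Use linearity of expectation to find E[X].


Write X = Σ X_I over i = 1, …, 96, with X_I the indicator of one descent.
There are 96 indicators.
For each fixed i, the pair (π(i), π(i+1)) is a uniformly random ordered pair of distinct values from {1, …, 97}; by symmetry P[π(i) > π(i+1)] = 1/2.
By linearity: E[X] = 96 · (1/2) = (97 − 1) · (1/2) = 48 ≈ 48.0000.

E[X] = 48 = 48.0000.


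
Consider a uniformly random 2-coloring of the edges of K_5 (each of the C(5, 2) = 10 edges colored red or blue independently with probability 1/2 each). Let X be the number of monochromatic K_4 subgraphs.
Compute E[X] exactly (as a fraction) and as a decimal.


Let X = Σ_S X_S over the C(5, 4) = 5 subsets S of size 4, where X_S = 1 if the K_4 on S is monochromatic.
For a fixed S, the K_4 on S has C(4, 2) = 6 edges. P[all 6 edges red] = (1/2)^6, and likewise for blue, so P[monochromatic] = 2·(1/2)^6 = 2^{1 − 6} = 1/32.
By linearity of expectation: E[X] = C(5, 4) · 2^{1 − 6} = 5 · 1/32 = 5/32.
Numerically: E[X] ≈ 0.15625.

E[X] = C(5,4)·2^(1−C(4,2)) = 5/32 ≈ 0.15625.


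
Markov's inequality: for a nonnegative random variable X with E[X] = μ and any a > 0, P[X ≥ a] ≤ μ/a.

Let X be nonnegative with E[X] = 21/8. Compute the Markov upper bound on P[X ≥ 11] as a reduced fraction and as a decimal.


μ = E[X] = 21/8, a = 11.
Markov: P[X ≥ 11] ≤ μ/a = (21/8)/11 = 21/88.
Numerically: ≈ 0.239.
(Since a = 11 > μ = 2.625, the bound 21/88 is < 1 and informative.)

P[X ≥ 11] ≤ 21/88 ≈ 0.239.


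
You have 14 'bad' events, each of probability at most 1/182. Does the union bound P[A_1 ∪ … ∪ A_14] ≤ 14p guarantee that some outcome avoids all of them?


Union bound: P[∪_{i=1}^{14} A_i] ≤ Σ_i P[A_i] ≤ 14·p = 14·(1/182) = 1/13.
Numerically: 1/13 ≈ 0.07692.
Is 1/13 < 1? YES.
Since P[∪ A_i] ≤ 1/13 < 1, the complement has P[∩ A_i^c] ≥ 1 − 1/13 = 12/13 > 0, so some outcome avoids every A_i.

14·p = 1/13 ≈ 0.07692; existence CERTIFIED by the union bound.


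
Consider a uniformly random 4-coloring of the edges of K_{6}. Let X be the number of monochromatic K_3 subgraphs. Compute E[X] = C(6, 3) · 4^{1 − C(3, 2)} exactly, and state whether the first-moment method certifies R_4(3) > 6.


E[X] = C(6, 3) · 4^{1 − 3} = 20 · 4^{−2} = 20/16.
As a reduced fraction: E[X] = 5/4 ≈ 1.2500.
Is E[X] < 1? NO.
Since E[X] ≥ 1, the first-moment bound is inconclusive at n = 6; it does NOT by itself certify R_4(3) > 6.

E[X] = 5/4 ≈ 1.2500; E[X] ≥ 1; first-moment method inconclusive here.


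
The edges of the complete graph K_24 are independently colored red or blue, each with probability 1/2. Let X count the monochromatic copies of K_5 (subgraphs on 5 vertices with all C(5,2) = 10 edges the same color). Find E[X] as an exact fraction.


Let X = Σ_S X_S over the C(24, 5) = 42504 subsets S of size 5, where X_S = 1 if the K_5 on S is monochromatic.
For a fixed S, the K_5 on S has C(5, 2) = 10 edges. P[all 10 edges red] = (1/2)^10, and likewise for blue, so P[monochromatic] = 2·(1/2)^10 = 2^{1 − 10} = 1/512.
By linearity of expectation: E[X] = C(24, 5) · 2^{1 − 10} = 42504 · 1/512 = 5313/64.
Numerically: E[X] ≈ 83.015625.

E[X] = C(24,5)·2^(1−C(5,2)) = 5313/64 ≈ 83.015625.


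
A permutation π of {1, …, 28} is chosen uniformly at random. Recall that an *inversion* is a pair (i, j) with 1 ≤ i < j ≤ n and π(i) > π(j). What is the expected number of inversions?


Write X = Σ X_I over the C(28, 2) = 378 pairs i < j, with X_I the indicator of one inversion.
There are 378 indicators.
For each fixed pair i < j, the values π(i) and π(j) are two distinct elements of {1, …, 28} in uniformly random order; by symmetry P[π(i) > π(j)] = 1/2.
By linearity: E[X] = 378 · (1/2) = C(28, 2) · (1/2) = 378/2 = 189 ≈ 189.0000.

E[X] = 189 = 189.0000.


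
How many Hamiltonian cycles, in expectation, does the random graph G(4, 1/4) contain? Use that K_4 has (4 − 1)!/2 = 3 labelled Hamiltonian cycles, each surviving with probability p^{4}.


K_4 has (4 − 1)!/2 = 3 labelled Hamiltonian cycles.
For each such Hamiltonian cycle H, let X_H = 1 if all 4 edges of H are present in G. Then P[X_H = 1] = p^{4} = (1/4)^{4} = 1/256.
By linearity of expectation: E[X] = Σ_H E[X_H] = 3 · p^{4} = 3 · 1/256 = 3/256.
Numerically: E[X] ≈ 0.0117.

E[X] = 3 · (1/4)^{4} = 3/256 ≈ 0.0117.


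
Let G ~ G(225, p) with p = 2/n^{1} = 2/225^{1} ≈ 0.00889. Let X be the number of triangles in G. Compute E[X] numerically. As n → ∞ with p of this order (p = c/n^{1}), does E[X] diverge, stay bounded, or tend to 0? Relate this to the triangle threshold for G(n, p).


Number of potential triangles: C(225, 3) = 1873200.
Each occurs with probability p³ ≈ (0.00889)³ ≈ 7.02332e-07.
By linearity: E[X] = C(225, 3)·p³ ≈ 1873200 · 7.02332e-07 ≈ 1.316.
Here α = 1, so p = 2/n is exactly at the triangle threshold p ~ 1/n. Asymptotically E[X] → c³/6 = 2³/6 = 4/3 ≈ 1.333, a bounded constant. In this regime the triangle count is asymptotically Poisson(c³/6).

E[X] ≈ 1.316; in regime p = Θ(1/n^{1}) E[X] stays bounded (at the triangle threshold p ~ 1/n).


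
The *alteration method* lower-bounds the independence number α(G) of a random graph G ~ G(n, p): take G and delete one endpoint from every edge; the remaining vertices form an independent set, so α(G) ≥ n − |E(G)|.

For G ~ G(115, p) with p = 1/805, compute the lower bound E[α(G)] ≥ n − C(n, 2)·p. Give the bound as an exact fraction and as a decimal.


E[|E(G)|] = C(115, 2)·p = 6555 · (1/805) = 57/7.
E[α(G)] ≥ n − E[|E(G)|] = 115 − 57/7 = 748/7.
Numerically: ≈ 106.8571.
(This is only a lower bound; the true E[α(G)] may be larger.)

E[α(G)] ≥ 748/7 ≈ 106.8571.


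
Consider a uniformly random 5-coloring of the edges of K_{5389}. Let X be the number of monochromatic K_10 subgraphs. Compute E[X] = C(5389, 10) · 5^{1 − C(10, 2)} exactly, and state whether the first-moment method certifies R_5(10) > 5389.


E[X] = C(5389, 10) · 5^{1 − 45} = 5645340767466558997768874792926 · 5^{−44} = 5645340767466558997768874792926/5684341886080801486968994140625.
As a reduced fraction: E[X] = 5645340767466558997768874792926/5684341886080801486968994140625 ≈ 0.99314.
Is E[X] < 1? YES.
Since E[X] < 1, there exists a 5-coloring of K_{5389} with no monochromatic K_10; hence R_5(10) > 5389.

E[X] = 5645340767466558997768874792926/5684341886080801486968994140625 ≈ 0.99314; E[X] < 1, so R_5(10) > 5389.


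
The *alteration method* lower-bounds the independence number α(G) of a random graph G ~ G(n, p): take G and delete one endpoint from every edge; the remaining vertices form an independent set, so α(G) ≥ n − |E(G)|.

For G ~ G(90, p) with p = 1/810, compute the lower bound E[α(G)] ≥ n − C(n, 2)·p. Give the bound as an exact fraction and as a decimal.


E[|E(G)|] = C(90, 2)·p = 4005 · (1/810) = 89/18.
E[α(G)] ≥ n − E[|E(G)|] = 90 − 89/18 = 1531/18.
Numerically: ≈ 85.056.
(This is only a lower bound; the true E[α(G)] may be larger.)

E[α(G)] ≥ 1531/18 ≈ 85.056.


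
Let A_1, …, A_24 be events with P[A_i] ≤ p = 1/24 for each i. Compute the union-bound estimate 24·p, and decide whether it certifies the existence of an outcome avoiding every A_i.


Union bound: P[∪_{i=1}^{24} A_i] ≤ Σ_i P[A_i] ≤ 24·p = 24·(1/24) = 1.
Numerically: 1 ≈ 1.0000000.
Is 1 < 1? NO.
Since the bound 1 is ≥ 1, the union bound is uninformative here; it does NOT by itself certify existence.

24·p = 1 ≈ 1.0000000; existence NOT certified by the union bound.


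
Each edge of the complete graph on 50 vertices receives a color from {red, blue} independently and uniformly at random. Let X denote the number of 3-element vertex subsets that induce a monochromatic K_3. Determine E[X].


Let X = Σ_S X_S over the C(50, 3) = 19600 subsets S of size 3, where X_S = 1 if the K_3 on S is monochromatic.
For a fixed S, the K_3 on S has C(3, 2) = 3 edges. P[all 3 edges red] = (1/2)^3, and likewise for blue, so P[monochromatic] = 2·(1/2)^3 = 2^{1 − 3} = 1/4.
By linearity: E[X] = C(50, 3) · 2^{1 − 3} = 19600 · 1/4 = 4900.
Numerically: E[X] ≈ 4900.00000.

E[X] = C(50,3)·2^(1−C(3,2)) = 4900 ≈ 4900.00000.


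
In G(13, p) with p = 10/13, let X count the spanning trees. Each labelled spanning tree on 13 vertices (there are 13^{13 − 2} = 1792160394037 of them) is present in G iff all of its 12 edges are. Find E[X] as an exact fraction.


K_13 has 13^{13 − 2} = 1792160394037 labelled spanning trees.
For each such spanning tree H, let X_H = 1 if all 12 edges of H are present in G. Then P[X_H = 1] = p^{12} = (10/13)^{12} = 1000000000000/23298085122481.
Summing the indicators: E[X] = Σ_H E[X_H] = 1792160394037 · p^{12} = 1792160394037 · 1000000000000/23298085122481 = 1000000000000/13.
Numerically: E[X] ≈ 7.6923e+10.

E[X] = 1792160394037 · (10/13)^{12} = 1000000000000/13 ≈ 7.6923e+10.


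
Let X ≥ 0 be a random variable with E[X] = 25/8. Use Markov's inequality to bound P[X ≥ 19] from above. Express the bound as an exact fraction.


μ = E[X] = 25/8, a = 19.
Markov: P[X ≥ 19] ≤ μ/a = (25/8)/19 = 25/152.
Numerically: ≈ 0.164474.
(Since a = 19 > μ = 3.125000, the bound 25/152 is < 1 and informative.)

P[X ≥ 19] ≤ 25/152 ≈ 0.164474.


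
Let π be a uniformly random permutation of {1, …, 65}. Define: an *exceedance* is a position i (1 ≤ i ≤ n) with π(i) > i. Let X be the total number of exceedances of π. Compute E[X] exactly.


Write X = Σ_{i=1}^{65} X_i, where X_i = 1_{π(i) > i}.
For each fixed i, π(i) is uniform over {1, …, 65} (marginal of a uniform permutation), so P[π(i) > i] = (n − i)/n. Summing: Σ_{i=1}^{65} (n − i)/n = (0 + 1 + … + 64)/65 = 65(65 − 1)/(2·65) = (65 − 1)/2.
Hence E[X] = Σ_{i=1}^{65} (65 − i)/65 = 32 ≈ 32.0000.

E[X] = 32 = 32.0000.


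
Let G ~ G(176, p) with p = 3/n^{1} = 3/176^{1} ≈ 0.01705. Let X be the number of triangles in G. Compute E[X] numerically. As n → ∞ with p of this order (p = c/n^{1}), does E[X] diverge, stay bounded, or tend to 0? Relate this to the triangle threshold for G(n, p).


Number of potential triangles: C(176, 3) = 893200.
Each occurs with probability p³ ≈ (0.01705)³ ≈ 4.952515e-06.
By linearity: E[X] = C(176, 3)·p³ ≈ 893200 · 4.952515e-06 ≈ 4.4236.
Here α = 1, so p = 3/n is exactly at the triangle threshold p ~ 1/n. Asymptotically E[X] → c³/6 = 3³/6 = 9/2 ≈ 4.5000, a bounded constant. In this regime the triangle count is asymptotically Poisson(c³/6).

E[X] ≈ 4.4236; in regime p = Θ(1/n^{1}) E[X] stays bounded (at the triangle threshold p ~ 1/n).


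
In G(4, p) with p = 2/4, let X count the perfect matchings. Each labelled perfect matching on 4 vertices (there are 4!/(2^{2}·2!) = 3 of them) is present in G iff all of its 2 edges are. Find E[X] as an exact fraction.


K_4 has 4!/(2^{2}·2!) = 3 labelled perfect matchings.
For each such perfect matching H, let X_H = 1 if all 2 edges of H are present in G. Then P[X_H = 1] = p^{2} = (1/2)^{2} = 1/4.
Summing the indicators: E[X] = Σ_H E[X_H] = 3 · p^{2} = 3 · 1/4 = 3/4.
Numerically: E[X] ≈ 0.75.

E[X] = 3 · (1/2)^{2} = 3/4 ≈ 0.75.


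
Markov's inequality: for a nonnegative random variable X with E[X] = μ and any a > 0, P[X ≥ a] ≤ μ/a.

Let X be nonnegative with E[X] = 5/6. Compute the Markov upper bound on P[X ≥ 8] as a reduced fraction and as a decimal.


μ = E[X] = 5/6, a = 8.
Markov: P[X ≥ 8] ≤ μ/a = (5/6)/8 = 5/48.
Numerically: ≈ 0.1042.
(Since a = 8 > μ = 0.8333, the bound 5/48 is < 1 and informative.)

P[X ≥ 8] ≤ 5/48 ≈ 0.1042.


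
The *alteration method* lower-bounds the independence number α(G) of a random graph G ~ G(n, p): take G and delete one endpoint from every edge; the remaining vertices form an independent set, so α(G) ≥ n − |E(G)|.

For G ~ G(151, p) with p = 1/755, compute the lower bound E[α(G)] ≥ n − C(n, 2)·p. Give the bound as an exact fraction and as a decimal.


E[|E(G)|] = C(151, 2)·p = 11325 · (1/755) = 15.
E[α(G)] ≥ n − E[|E(G)|] = 151 − 15 = 136.
Numerically: ≈ 136.00000.
(This is only a lower bound; the true E[α(G)] may be larger.)

E[α(G)] ≥ 136 ≈ 136.00000.


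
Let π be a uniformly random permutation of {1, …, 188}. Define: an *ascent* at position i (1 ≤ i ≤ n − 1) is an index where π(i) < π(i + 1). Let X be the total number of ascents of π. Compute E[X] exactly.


Write X = Σ X_I over i = 1, …, 187, with X_I the indicator of one ascent.
There are 187 indicators.
For each fixed i, the pair (π(i), π(i+1)) is a uniformly random ordered pair of distinct values from {1, …, 188}; by symmetry P[π(i) < π(i+1)] = 1/2.
By linearity: E[X] = 187 · (1/2) = (188 − 1) · (1/2) = 187/2 ≈ 93.500.

E[X] = 187/2 = 93.500.


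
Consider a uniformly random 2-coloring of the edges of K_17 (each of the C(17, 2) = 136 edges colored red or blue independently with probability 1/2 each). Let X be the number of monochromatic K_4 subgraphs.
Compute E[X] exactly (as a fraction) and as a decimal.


Let X = Σ_S X_S over the C(17, 4) = 2380 subsets S of size 4, where X_S = 1 if the K_4 on S is monochromatic.
For a fixed S, the K_4 on S has C(4, 2) = 6 edges. P[all 6 edges red] = (1/2)^6, and likewise for blue, so P[monochromatic] = 2·(1/2)^6 = 2^{1 − 6} = 1/32.
By linearity: E[X] = C(17, 4) · 2^{1 − 6} = 2380 · 1/32 = 595/8.
Numerically: E[X] ≈ 74.3750.

E[X] = C(17,4)·2^(1−C(4,2)) = 595/8 ≈ 74.3750.


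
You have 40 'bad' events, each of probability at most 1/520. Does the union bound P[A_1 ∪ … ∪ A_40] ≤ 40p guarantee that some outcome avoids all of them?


Union bound: P[∪_{i=1}^{40} A_i] ≤ Σ_i P[A_i] ≤ 40·p = 40·(1/520) = 1/13.
Numerically: 1/13 ≈ 0.076923.
Is 1/13 < 1? YES.
Since P[∪ A_i] ≤ 1/13 < 1, the complement has P[∩ A_i^c] ≥ 1 − 1/13 = 12/13 > 0, so some outcome avoids every A_i.

40·p = 1/13 ≈ 0.076923; existence CERTIFIED by the union bound.


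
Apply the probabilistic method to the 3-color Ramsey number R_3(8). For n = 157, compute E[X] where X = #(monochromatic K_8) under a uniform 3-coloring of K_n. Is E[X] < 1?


E[X] = C(157, 8) · 3^{1 − 28} = 7637643295425 · 3^{−27} = 7637643295425/7625597484987.
As a reduced fraction: E[X] = 848627032825/847288609443 ≈ 1.00158.
Is E[X] < 1? NO.
Since E[X] ≥ 1, the first-moment bound is inconclusive at n = 157; it does NOT by itself certify R_3(8) > 157.

E[X] = 848627032825/847288609443 ≈ 1.00158; E[X] ≥ 1; first-moment method inconclusive here.


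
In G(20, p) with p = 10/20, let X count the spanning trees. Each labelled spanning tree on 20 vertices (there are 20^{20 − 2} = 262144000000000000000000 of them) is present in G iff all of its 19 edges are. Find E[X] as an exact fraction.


K_20 has 20^{20 − 2} = 262144000000000000000000 labelled spanning trees.
For each such spanning tree H, let X_H = 1 if all 19 edges of H are present in G. Then P[X_H = 1] = p^{19} = (1/2)^{19} = 1/524288.
By linearity: E[X] = Σ_H E[X_H] = 262144000000000000000000 · p^{19} = 262144000000000000000000 · 1/524288 = 500000000000000000.
Numerically: E[X] ≈ 5e+17.

E[X] = 262144000000000000000000 · (1/2)^{19} = 500000000000000000 ≈ 5e+17.


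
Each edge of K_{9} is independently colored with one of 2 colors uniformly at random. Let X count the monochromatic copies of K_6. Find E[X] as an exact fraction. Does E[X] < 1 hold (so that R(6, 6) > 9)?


E[X] = C(9, 6) · 2^{1 − 15} = 84 · 2^{−14} = 84/16384.
As a reduced fraction: E[X] = 21/4096 ≈ 0.005.
Is E[X] < 1? YES.
Since E[X] < 1, there exists a 2-coloring of K_{9} with no monochromatic K_6; hence R(6, 6) > 9.

E[X] = 21/4096 ≈ 0.005; E[X] < 1, so R(6, 6) > 9.


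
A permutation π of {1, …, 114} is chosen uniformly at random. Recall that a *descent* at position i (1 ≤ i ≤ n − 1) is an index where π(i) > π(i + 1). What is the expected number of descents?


Write X = Σ X_I over i = 1, …, 113, with X_I the indicator of one descent.
There are 113 indicators.
For each fixed i, the pair (π(i), π(i+1)) is a uniformly random ordered pair of distinct values from {1, …, 114}; by symmetry P[π(i) > π(i+1)] = 1/2.
By linearity: E[X] = 113 · (1/2) = (114 − 1) · (1/2) = 113/2 ≈ 56.5000.

E[X] = 113/2 = 56.5000.


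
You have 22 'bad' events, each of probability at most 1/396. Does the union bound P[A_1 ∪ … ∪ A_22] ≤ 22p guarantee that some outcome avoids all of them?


Union bound: P[∪_{i=1}^{22} A_i] ≤ Σ_i P[A_i] ≤ 22·p = 22·(1/396) = 1/18.
Numerically: 1/18 ≈ 0.05556.
Is 1/18 < 1? YES.
Since P[∪ A_i] ≤ 1/18 < 1, the complement has P[∩ A_i^c] ≥ 1 − 1/18 = 17/18 > 0, so some outcome avoids every A_i.

22·p = 1/18 ≈ 0.05556; existence CERTIFIED by the union bound.


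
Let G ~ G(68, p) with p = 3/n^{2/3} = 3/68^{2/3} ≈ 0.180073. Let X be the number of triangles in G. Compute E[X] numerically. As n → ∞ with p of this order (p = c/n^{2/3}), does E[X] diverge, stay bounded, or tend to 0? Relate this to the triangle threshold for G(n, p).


Number of potential triangles: C(68, 3) = 50116.
Each occurs with probability p³ ≈ (0.180073)³ ≈ 5.83910035e-03.
By linearity: E[X] = C(68, 3)·p³ ≈ 50116 · 5.83910035e-03 ≈ 292.632353.
Since α = 2/3 < 1, p = c/n^{2/3} ≫ 1/n is above the triangle threshold p ~ 1/n. Asymptotically E[X] ~ (c³/6)·n^{3(1−α)} = (3³/6)·n^{1} → ∞; triangles are abundant w.h.p.

E[X] ≈ 292.632353; in regime p = Θ(1/n^{2/3}) E[X] diverges (above the triangle threshold p ~ 1/n).


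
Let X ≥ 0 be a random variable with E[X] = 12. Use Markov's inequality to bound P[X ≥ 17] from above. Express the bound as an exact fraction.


μ = E[X] = 12, a = 17.
Markov: P[X ≥ 17] ≤ μ/a = (12)/17 = 12/17.
Numerically: ≈ 0.70588.
(Since a = 17 > μ = 12.00000, the bound 12/17 is < 1 and informative.)

P[X ≥ 17] ≤ 12/17 ≈ 0.70588.


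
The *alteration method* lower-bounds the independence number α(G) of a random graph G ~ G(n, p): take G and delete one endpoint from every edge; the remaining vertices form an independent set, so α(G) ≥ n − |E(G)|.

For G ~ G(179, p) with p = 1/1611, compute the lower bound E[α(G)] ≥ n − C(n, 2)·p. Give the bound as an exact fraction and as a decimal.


E[|E(G)|] = C(179, 2)·p = 15931 · (1/1611) = 89/9.
E[α(G)] ≥ n − E[|E(G)|] = 179 − 89/9 = 1522/9.
Numerically: ≈ 169.111111.
(This is only a lower bound; the true E[α(G)] may be larger.)

E[α(G)] ≥ 1522/9 ≈ 169.111111.


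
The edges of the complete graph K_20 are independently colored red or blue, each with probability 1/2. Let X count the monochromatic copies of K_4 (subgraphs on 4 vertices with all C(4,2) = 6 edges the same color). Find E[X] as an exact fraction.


Let X = Σ_S X_S over the C(20, 4) = 4845 subsets S of size 4, where X_S = 1 if the K_4 on S is monochromatic.
For a fixed S, the K_4 on S has C(4, 2) = 6 edges. P[all 6 edges red] = (1/2)^6, and likewise for blue, so P[monochromatic] = 2·(1/2)^6 = 2^{1 − 6} = 1/32.
By linearity: E[X] = C(20, 4) · 2^{1 − 6} = 4845 · 1/32 = 4845/32.
Numerically: E[X] ≈ 151.4062.

E[X] = C(20,4)·2^(1−C(4,2)) = 4845/32 ≈ 151.4062.


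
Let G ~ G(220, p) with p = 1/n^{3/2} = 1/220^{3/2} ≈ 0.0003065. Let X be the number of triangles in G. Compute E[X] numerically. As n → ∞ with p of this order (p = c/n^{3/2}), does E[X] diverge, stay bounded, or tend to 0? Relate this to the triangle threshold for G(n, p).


Number of potential triangles: C(220, 3) = 1750540.
Each occurs with probability p³ ≈ (0.0003065)³ ≈ 2.878047e-11.
By linearity: E[X] = C(220, 3)·p³ ≈ 1750540 · 2.878047e-11 ≈ 0.0001.
Since α = 3/2 > 1, p = c/n^{3/2} = o(1/n) is below the triangle threshold p ~ 1/n. Asymptotically E[X] ~ (c³/6)·n^{3(1−α)} = (1³/6)·n^{-1.5} → 0, so by Markov's inequality G has no triangles w.h.p.

E[X] ≈ 0.0001; in regime p = Θ(1/n^{3/2}) E[X] tends to 0 (below the triangle threshold p ~ 1/n).


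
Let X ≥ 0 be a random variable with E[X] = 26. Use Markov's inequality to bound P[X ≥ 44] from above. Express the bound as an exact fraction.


μ = E[X] = 26, a = 44.
Markov: P[X ≥ 44] ≤ μ/a = (26)/44 = 13/22.
Numerically: ≈ 0.590909.
(Since a = 44 > μ = 26.000000, the bound 13/22 is < 1 and informative.)

P[X ≥ 44] ≤ 13/22 ≈ 0.590909.


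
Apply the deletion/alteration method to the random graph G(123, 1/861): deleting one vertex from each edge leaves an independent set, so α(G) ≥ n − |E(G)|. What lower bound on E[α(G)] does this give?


E[|E(G)|] = C(123, 2)·p = 7503 · (1/861) = 61/7.
E[α(G)] ≥ n − E[|E(G)|] = 123 − 61/7 = 800/7.
Numerically: ≈ 114.28571.
(This is only a lower bound; the true E[α(G)] may be larger.)

E[α(G)] ≥ 800/7 ≈ 114.28571.


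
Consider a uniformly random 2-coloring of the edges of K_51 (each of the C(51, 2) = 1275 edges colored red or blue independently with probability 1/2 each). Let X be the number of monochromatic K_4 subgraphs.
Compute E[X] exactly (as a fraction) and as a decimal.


Let X = Σ_S X_S over the C(51, 4) = 249900 subsets S of size 4, where X_S = 1 if the K_4 on S is monochromatic.
For a fixed S, the K_4 on S has C(4, 2) = 6 edges. P[all 6 edges red] = (1/2)^6, and likewise for blue, so P[monochromatic] = 2·(1/2)^6 = 2^{1 − 6} = 1/32.
By linearity: E[X] = C(51, 4) · 2^{1 − 6} = 249900 · 1/32 = 62475/8.
Numerically: E[X] ≈ 7809.3750.

E[X] = C(51,4)·2^(1−C(4,2)) = 62475/8 ≈ 7809.3750.


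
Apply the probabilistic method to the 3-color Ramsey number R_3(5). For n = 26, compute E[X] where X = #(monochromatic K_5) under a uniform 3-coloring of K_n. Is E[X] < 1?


E[X] = C(26, 5) · 3^{1 − 10} = 65780 · 3^{−9} = 65780/19683.
As a reduced fraction: E[X] = 65780/19683 ≈ 3.341970.
Is E[X] < 1? NO.
Since E[X] ≥ 1, the first-moment bound is inconclusive at n = 26; it does NOT by itself certify R_3(5) > 26.

E[X] = 65780/19683 ≈ 3.341970; E[X] ≥ 1; first-moment method inconclusive here.


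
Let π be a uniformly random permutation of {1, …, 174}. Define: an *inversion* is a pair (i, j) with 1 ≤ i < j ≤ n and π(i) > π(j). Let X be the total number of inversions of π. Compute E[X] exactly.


Write X = Σ X_I over the C(174, 2) = 15051 pairs i < j, with X_I the indicator of one inversion.
There are 15051 indicators.
For each fixed pair i < j, the values π(i) and π(j) are two distinct elements of {1, …, 174} in uniformly random order; by symmetry P[π(i) > π(j)] = 1/2.
By linearity: E[X] = 15051 · (1/2) = C(174, 2) · (1/2) = 15051/2 = 15051/2 ≈ 7525.500000.

E[X] = 15051/2 = 7525.500000.


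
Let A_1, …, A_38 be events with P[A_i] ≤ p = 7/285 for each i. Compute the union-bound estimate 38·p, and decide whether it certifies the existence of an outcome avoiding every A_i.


Union bound: P[∪_{i=1}^{38} A_i] ≤ Σ_i P[A_i] ≤ 38·p = 38·(7/285) = 14/15.
Numerically: 14/15 ≈ 0.9333333.
Is 14/15 < 1? YES.
Since P[∪ A_i] ≤ 14/15 < 1, the complement has P[∩ A_i^c] ≥ 1 − 14/15 = 1/15 > 0, so some outcome avoids every A_i.

38·p = 14/15 ≈ 0.9333333; existence CERTIFIED by the union bound.


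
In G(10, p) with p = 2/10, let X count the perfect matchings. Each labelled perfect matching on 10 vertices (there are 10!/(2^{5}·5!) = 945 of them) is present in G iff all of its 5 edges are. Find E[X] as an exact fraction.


K_10 has 10!/(2^{5}·5!) = 945 labelled perfect matchings.
For each such perfect matching H, let X_H = 1 if all 5 edges of H are present in G. Then P[X_H = 1] = p^{5} = (1/5)^{5} = 1/3125.
By linearity: E[X] = Σ_H E[X_H] = 945 · p^{5} = 945 · 1/3125 = 189/625.
Numerically: E[X] ≈ 0.302.

E[X] = 945 · (1/5)^{5} = 189/625 ≈ 0.302.


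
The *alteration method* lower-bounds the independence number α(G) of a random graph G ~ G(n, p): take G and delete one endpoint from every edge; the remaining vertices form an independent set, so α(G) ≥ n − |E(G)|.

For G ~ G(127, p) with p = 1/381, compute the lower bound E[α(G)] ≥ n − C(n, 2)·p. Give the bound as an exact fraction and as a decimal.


E[|E(G)|] = C(127, 2)·p = 8001 · (1/381) = 21.
E[α(G)] ≥ n − E[|E(G)|] = 127 − 21 = 106.
Numerically: ≈ 106.0000.
(This is only a lower bound; the true E[α(G)] may be larger.)

E[α(G)] ≥ 106 ≈ 106.0000.


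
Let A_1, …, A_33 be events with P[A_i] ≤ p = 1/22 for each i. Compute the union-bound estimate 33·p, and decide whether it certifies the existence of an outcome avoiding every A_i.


Union bound: P[∪_{i=1}^{33} A_i] ≤ Σ_i P[A_i] ≤ 33·p = 33·(1/22) = 3/2.
Numerically: 3/2 ≈ 1.5000000.
Is 3/2 < 1? NO.
Since the bound 3/2 is ≥ 1, the union bound is uninformative here; it does NOT by itself certify existence.

33·p = 3/2 ≈ 1.5000000; existence NOT certified by the union bound.
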